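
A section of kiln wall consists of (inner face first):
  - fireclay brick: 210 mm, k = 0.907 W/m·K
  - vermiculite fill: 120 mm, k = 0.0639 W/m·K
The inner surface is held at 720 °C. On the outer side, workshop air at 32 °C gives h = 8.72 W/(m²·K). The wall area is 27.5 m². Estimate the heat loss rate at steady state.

Q ≈ 8510 W

Treating each layer as a thermal resistance in series:
R_fireclay brick = L/(kA) = 0.21/(0.907×27.5) = 0.008419 K/W
R_vermiculite fill = L/(kA) = 0.12/(0.0639×27.5) = 0.06829 K/W
R_outer film = 1/(h_o·A) = 1/(8.72×27.5) = 0.00417 K/W
R_total = 0.08088 K/W
Q = ΔT / R_total = 688 / 0.08088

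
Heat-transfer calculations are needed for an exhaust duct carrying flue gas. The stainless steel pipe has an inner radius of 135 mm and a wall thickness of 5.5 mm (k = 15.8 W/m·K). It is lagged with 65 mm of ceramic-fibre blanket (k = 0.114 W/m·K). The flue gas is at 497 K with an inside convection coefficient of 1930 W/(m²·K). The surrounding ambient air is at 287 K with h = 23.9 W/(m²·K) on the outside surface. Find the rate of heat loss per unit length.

Per-layer cylindrical resistances, series-summed:
R_inner film = 1/(h_i·2πr₁L) = 1/(1930×2π×0.135×1) = 6.108×10^-4 K/W
R_stainless steel pipe wall = ln(140.5/135)/(2π×15.8×1) = 4.022×10^-4 K/W
R_ceramic-fibre blanket = ln(205.5/140.5)/(2π×0.114×1) = 0.5308 K/W
R_outer film = 1/(h_o·2πr_oL) = 1/(23.9×2π×0.2055×1) = 0.0324 K/W
R_total = 0.5643 K/W
Q = ΔT/R_total = 210/0.5643

q′ ≈ 372 W/m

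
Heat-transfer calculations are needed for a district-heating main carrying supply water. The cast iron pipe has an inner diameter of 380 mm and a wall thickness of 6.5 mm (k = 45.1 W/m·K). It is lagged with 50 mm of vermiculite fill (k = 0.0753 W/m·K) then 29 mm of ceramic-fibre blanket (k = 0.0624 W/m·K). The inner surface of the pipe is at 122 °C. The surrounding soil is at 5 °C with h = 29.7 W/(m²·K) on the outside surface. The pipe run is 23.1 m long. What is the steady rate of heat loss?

Radial resistances (cylindrical: R_cond = ln(r_o/r_i)/(2πkL), R_conv = 1/(h·2πrL)):
R_cast iron pipe wall = ln(196.5/190)/(2π×45.1×23.1) = 5.139×10^-6 K/W
R_vermiculite fill = ln(246.5/196.5)/(2π×0.0753×23.1) = 0.02074 K/W
R_ceramic-fibre blanket = ln(275.5/246.5)/(2π×0.0624×23.1) = 0.01228 K/W
R_outer film = 1/(h_o·2πr_oL) = 1/(29.7×2π×0.2755×23.1) = 8.42×10^-4 K/W
R_total = 0.03387 K/W
Q = ΔT/R_total = 117/0.03387

Q ≈ 3450 W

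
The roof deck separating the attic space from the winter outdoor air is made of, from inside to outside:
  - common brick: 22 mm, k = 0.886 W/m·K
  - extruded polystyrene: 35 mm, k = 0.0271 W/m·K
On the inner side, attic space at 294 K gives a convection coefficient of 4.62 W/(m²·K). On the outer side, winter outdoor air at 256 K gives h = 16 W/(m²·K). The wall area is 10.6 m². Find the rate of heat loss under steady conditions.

Thermal resistances in series:
R_inner film = 1/(h_i·A) = 1/(4.62×10.6) = 0.02042 K/W
R_common brick = L/(kA) = 0.022/(0.886×10.6) = 0.002343 K/W
R_extruded polystyrene = L/(kA) = 0.035/(0.0271×10.6) = 0.1218 K/W
R_outer film = 1/(h_o·A) = 1/(16×10.6) = 0.005896 K/W
R_total = 0.1505 K/W
Q = ΔT / R_total = 38 / 0.1505

Q ≈ 252 W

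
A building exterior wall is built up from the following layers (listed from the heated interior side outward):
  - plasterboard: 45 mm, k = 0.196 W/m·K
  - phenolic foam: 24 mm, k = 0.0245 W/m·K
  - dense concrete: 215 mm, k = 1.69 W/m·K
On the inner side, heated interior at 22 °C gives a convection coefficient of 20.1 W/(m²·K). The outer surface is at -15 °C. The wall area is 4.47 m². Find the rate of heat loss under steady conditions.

Series thermal resistances:
R_inner film = 1/(h_i·A) = 1/(20.1×4.47) = 0.01113 K/W
R_plasterboard = L/(kA) = 0.045/(0.196×4.47) = 0.05136 K/W
R_phenolic foam = L/(kA) = 0.024/(0.0245×4.47) = 0.2191 K/W
R_dense concrete = L/(kA) = 0.215/(1.69×4.47) = 0.02846 K/W
R_total = 0.3101 K/W
Q = ΔT / R_total = 37 / 0.3101

Q ≈ 119 W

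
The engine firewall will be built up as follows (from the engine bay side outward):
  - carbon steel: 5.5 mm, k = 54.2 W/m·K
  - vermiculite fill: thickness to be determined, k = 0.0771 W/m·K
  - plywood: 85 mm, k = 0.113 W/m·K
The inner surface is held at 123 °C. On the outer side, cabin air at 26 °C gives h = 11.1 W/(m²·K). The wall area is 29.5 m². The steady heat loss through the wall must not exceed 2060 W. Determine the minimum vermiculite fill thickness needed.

Using the resistance-network approach (series):
R_carbon steel = L/(kA) = 0.0055/(54.2×29.5) = 3.44×10^-6 K/W
R_plywood = L/(kA) = 0.085/(0.113×29.5) = 0.0255 K/W
R_outer film = 1/(h_o·A) = 1/(11.1×29.5) = 0.003054 K/W
Sum of the known resistances R_other = 0.02856 K/W
Required total resistance R_tot = ΔT/Q_allow = 97/2060 = 0.04709 K/W
R_vermiculite fill = R_tot − R_other = 0.01853 K/W
L = R·k·A = 0.01853×0.0771×29.5

L ≈ 42.1 mm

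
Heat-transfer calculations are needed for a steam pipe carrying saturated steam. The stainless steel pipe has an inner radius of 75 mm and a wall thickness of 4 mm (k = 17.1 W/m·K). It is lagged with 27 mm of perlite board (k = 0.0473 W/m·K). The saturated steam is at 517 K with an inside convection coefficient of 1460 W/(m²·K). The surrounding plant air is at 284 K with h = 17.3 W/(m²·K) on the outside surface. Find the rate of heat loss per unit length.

q′ ≈ 216 W/m

Radial resistances (cylindrical: R_cond = ln(r_o/r_i)/(2πkL), R_conv = 1/(h·2πrL)):
R_inner film = 1/(h_i·2πr₁L) = 1/(1460×2π×0.075×1) = 0.001453 K/W
R_stainless steel pipe wall = ln(79/75)/(2π×17.1×1) = 4.836×10^-4 K/W
R_perlite board = ln(106/79)/(2π×0.0473×1) = 0.9892 K/W
R_outer film = 1/(h_o·2πr_oL) = 1/(17.3×2π×0.106×1) = 0.08679 K/W
R_total = 1.078 K/W
Q = ΔT/R_total = 233/1.078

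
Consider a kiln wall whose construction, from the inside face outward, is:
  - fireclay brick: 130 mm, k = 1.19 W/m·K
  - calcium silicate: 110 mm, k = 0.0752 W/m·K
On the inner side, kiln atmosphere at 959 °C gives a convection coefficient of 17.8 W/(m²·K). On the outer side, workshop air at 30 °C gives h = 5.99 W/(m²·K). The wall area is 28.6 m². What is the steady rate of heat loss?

Q ≈ 14800 W

Using the resistance-network approach (series):
R_inner film = 1/(h_i·A) = 1/(17.8×28.6) = 0.001964 K/W
R_fireclay brick = L/(kA) = 0.13/(1.19×28.6) = 0.00382 K/W
R_calcium silicate = L/(kA) = 0.11/(0.0752×28.6) = 0.05115 K/W
R_outer film = 1/(h_o·A) = 1/(5.99×28.6) = 0.005837 K/W
R_total = 0.06277 K/W
Q = ΔT / R_total = 929 / 0.06277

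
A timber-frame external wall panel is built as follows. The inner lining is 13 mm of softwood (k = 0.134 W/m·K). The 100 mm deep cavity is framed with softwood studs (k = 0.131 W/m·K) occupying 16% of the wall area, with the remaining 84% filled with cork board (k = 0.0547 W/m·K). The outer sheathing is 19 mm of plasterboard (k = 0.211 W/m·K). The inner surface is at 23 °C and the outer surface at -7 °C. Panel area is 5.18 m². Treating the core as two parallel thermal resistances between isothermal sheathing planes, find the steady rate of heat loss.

Q ≈ 92.4 W

Sheathing layers in series; stud and cavity paths in parallel between them.
R_inner = 0.013/(0.134×5.18) = 0.01873 K/W
R_stud  = 0.1/(0.131×0.16×5.18) = 0.921 K/W
R_cav   = 0.1/(0.0547×0.84×5.18) = 0.4201 K/W
1/R_core = 1/R_stud + 1/R_cav → R_core = 0.2885 K/W
R_outer = 0.019/(0.211×5.18) = 0.01738 K/W
R_total = 0.3246 K/W
Q = ΔT/R_total = 30/0.3246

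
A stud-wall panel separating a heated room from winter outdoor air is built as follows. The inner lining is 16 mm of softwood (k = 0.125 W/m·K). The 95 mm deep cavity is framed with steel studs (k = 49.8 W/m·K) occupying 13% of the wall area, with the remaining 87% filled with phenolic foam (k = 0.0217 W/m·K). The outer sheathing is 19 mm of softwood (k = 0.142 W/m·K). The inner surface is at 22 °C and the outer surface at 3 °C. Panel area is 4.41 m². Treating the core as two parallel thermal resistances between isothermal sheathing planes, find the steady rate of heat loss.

Q ≈ 303 W

Sheathing layers in series; stud and cavity paths in parallel between them.
R_inner = 0.016/(0.125×4.41) = 0.02902 K/W
R_stud  = 0.095/(49.8×0.13×4.41) = 0.003327 K/W
R_cav   = 0.095/(0.0217×0.87×4.41) = 1.141 K/W
1/R_core = 1/R_stud + 1/R_cav → R_core = 0.003318 K/W
R_outer = 0.019/(0.142×4.41) = 0.03034 K/W
R_total = 0.06268 K/W
Q = ΔT/R_total = 19/0.06268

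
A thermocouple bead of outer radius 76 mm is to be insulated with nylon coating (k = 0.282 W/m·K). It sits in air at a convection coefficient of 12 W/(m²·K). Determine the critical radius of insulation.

For a sphere r_cr = 2k/h = 2×0.282/12
r_cr = 47 mm; since the bare radius (76 mm) is above r_cr, any added insulation will reduce heat loss.

r_cr ≈ 47 mm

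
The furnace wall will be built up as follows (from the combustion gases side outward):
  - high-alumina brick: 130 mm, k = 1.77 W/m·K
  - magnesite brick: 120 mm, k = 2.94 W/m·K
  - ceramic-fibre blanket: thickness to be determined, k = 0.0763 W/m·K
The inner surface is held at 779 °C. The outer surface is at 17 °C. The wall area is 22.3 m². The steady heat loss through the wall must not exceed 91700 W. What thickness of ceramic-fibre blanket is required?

L ≈ 5.42 mm

Thermal resistances in series:
R_high-alumina brick = L/(kA) = 0.13/(1.77×22.3) = 0.003294 K/W
R_magnesite brick = L/(kA) = 0.12/(2.94×22.3) = 0.00183 K/W
Sum of the known resistances R_other = 0.005124 K/W
Required total resistance R_tot = ΔT/Q_allow = 762/91700 = 0.00831 K/W
R_ceramic-fibre blanket = R_tot − R_other = 0.003186 K/W
L = R·k·A = 0.003186×0.0763×22.3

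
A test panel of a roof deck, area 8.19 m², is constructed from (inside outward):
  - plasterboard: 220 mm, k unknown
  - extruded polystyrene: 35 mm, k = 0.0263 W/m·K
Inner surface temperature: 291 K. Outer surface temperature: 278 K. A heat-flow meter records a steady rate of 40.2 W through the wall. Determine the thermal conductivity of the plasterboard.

k ≈ 0.167 W/(m·K)

Using the resistance-network approach (series):
R_extruded polystyrene = L/(kA) = 0.035/(0.0263×8.19) = 0.1625 K/W
Sum of known resistances R_other = 0.1625 K/W
Total R = ΔT/Q = 13/40.2 = 0.3234 K/W
R_plasterboard = R_total − R_other = 0.1609 K/W
k = L/(R·A) = 0.22/(0.1609×8.19)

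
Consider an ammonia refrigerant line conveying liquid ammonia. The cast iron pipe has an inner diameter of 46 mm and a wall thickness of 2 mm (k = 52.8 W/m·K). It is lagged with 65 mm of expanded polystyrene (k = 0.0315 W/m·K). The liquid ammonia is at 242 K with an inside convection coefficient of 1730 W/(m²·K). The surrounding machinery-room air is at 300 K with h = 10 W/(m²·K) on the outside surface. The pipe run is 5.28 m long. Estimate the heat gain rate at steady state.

Treating each annulus and film as a series resistance:
R_inner film = 1/(h_i·2πr₁L) = 1/(1730×2π×0.023×5.28) = 7.576×10^-4 K/W
R_cast iron pipe wall = ln(25/23)/(2π×52.8×5.28) = 4.76×10^-5 K/W
R_expanded polystyrene = ln(90/25)/(2π×0.0315×5.28) = 1.226 K/W
R_outer film = 1/(h_o·2πr_oL) = 1/(10×2π×0.09×5.28) = 0.03349 K/W
R_total = 1.26 K/W
Q = ΔT/R_total = 58/1.26

Q ≈ 46 W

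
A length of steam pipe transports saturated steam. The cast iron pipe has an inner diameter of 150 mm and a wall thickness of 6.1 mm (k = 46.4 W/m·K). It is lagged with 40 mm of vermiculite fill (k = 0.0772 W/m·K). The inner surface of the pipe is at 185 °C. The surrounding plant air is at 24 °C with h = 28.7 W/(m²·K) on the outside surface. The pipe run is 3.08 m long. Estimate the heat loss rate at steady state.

Q ≈ 568 W

Treating each annulus and film as a series resistance:
R_cast iron pipe wall = ln(81.1/75)/(2π×46.4×3.08) = 8.708×10^-5 K/W
R_vermiculite fill = ln(121.1/81.1)/(2π×0.0772×3.08) = 0.2684 K/W
R_outer film = 1/(h_o·2πr_oL) = 1/(28.7×2π×0.1211×3.08) = 0.01487 K/W
R_total = 0.2833 K/W
Q = ΔT/R_total = 161/0.2833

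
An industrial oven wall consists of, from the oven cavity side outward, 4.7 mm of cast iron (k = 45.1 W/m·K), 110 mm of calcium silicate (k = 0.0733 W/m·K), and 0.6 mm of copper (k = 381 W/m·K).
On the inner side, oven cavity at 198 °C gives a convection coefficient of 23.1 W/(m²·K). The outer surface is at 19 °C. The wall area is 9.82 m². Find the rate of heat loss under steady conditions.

Treating each layer as a thermal resistance in series:
R_inner film = 1/(h_i·A) = 1/(23.1×9.82) = 0.004408 K/W
R_cast iron = L/(kA) = 0.0047/(45.1×9.82) = 1.061×10^-5 K/W
R_calcium silicate = L/(kA) = 0.11/(0.0733×9.82) = 0.1528 K/W
R_copper = L/(kA) = 0.0006/(381×9.82) = 1.604×10^-7 K/W
R_total = 0.1572 K/W
Q = ΔT / R_total = 179 / 0.1572

Q ≈ 1140 W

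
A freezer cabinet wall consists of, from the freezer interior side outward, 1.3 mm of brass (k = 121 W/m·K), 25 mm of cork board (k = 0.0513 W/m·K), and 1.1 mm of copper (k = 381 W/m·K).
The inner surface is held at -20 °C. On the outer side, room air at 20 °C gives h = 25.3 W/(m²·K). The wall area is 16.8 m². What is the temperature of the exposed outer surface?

T ≈ 17 °C

Model the wall as resistances in series:
R_brass = L/(kA) = 0.0013/(121×16.8) = 6.395×10^-7 K/W
R_cork board = L/(kA) = 0.025/(0.0513×16.8) = 0.02901 K/W
R_copper = L/(kA) = 0.0011/(381×16.8) = 1.719×10^-7 K/W
R_outer film = 1/(h_o·A) = 1/(25.3×16.8) = 0.002353 K/W
R_total = 0.03136 K/W;  Q = ΔT/R_total = 40/0.03136 = 1275 W
T_interface = T_inner + Q·ΣR(inner→interface) = -20 + 1280×0.02901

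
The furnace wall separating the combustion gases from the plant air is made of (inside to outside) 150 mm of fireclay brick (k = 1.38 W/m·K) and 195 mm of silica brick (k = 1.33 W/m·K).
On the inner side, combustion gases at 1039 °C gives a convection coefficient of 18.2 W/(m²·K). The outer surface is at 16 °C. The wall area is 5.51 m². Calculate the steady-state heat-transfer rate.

Using the resistance-network approach (series):
R_inner film = 1/(h_i·A) = 1/(18.2×5.51) = 0.009972 K/W
R_fireclay brick = L/(kA) = 0.15/(1.38×5.51) = 0.01973 K/W
R_silica brick = L/(kA) = 0.195/(1.33×5.51) = 0.02661 K/W
R_total = 0.05631 K/W
Q = ΔT / R_total = 1023 / 0.05631

Q ≈ 18200 W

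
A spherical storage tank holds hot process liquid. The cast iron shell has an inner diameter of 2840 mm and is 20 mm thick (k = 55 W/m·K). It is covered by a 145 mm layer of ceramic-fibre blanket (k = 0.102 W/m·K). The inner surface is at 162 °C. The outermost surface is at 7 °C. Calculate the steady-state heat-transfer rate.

Radial (spherical) resistances in series:
R_cast iron shell = (1/1.42 − 1/1.44)/(4π×55) = 1.415×10^-5 K/W
R_ceramic-fibre blanket = (1/1.44 − 1/1.585)/(4π×0.102) = 0.04956 K/W
R_total = 0.04958 K/W
Q = ΔT/R_total = 155/0.04958

Q ≈ 3130 W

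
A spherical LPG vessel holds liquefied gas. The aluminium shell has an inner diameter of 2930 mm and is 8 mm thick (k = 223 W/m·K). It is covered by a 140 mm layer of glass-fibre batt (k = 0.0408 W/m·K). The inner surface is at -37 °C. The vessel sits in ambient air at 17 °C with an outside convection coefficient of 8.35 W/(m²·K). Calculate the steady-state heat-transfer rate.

Q ≈ 455 W

Each spherical layer contributes R = (1/r_i − 1/r_o)/(4πk):
R_aluminium shell = (1/1.465 − 1/1.473)/(4π×223) = 1.323×10^-6 K/W
R_glass-fibre batt = (1/1.473 − 1/1.613)/(4π×0.0408) = 0.1149 K/W
R_outer film = 1/(h·4πr_o²) = 1/(8.35×4π×1.613²) = 0.003663 K/W
R_total = 0.1186 K/W
Q = ΔT/R_total = 54/0.1186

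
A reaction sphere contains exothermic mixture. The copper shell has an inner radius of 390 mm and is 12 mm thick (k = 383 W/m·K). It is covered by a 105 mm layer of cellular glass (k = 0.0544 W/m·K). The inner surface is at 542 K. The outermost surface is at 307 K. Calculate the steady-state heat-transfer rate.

Q ≈ 312 W

Spherical conduction: R = (1/r_in − 1/r_out)/(4πk) per layer; series-sum.
R_copper shell = (1/0.39 − 1/0.402)/(4π×383) = 1.59×10^-5 K/W
R_cellular glass = (1/0.402 − 1/0.507)/(4π×0.0544) = 0.7536 K/W
R_total = 0.7536 K/W
Q = ΔT/R_total = 235/0.7536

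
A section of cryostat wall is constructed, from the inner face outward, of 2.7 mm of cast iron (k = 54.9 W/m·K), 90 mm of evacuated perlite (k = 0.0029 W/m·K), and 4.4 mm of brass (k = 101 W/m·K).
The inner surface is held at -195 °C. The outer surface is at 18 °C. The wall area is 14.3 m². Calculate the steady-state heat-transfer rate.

Treating each layer as a thermal resistance in series:
R_cast iron = L/(kA) = 0.0027/(54.9×14.3) = 3.439×10^-6 K/W
R_evacuated perlite = L/(kA) = 0.09/(0.0029×14.3) = 2.17 K/W
R_brass = L/(kA) = 0.0044/(101×14.3) = 3.046×10^-6 K/W
R_total = 2.17 K/W
Q = ΔT / R_total = 213 / 2.17

Q ≈ 98.1 W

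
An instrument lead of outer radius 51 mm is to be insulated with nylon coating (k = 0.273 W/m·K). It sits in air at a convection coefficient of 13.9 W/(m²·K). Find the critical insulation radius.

r_cr ≈ 19.6 mm

For a cylinder r_cr = k/h = 0.273/13.9
r_cr = 19.6 mm; since the bare radius (51 mm) is above r_cr, any added insulation will reduce heat loss.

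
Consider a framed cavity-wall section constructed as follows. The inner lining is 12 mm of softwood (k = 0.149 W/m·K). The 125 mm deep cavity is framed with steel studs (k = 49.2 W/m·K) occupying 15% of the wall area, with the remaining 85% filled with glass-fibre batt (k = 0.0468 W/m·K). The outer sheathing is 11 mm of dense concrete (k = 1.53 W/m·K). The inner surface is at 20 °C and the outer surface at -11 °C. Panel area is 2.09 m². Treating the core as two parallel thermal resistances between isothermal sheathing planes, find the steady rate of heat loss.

Q ≈ 620 W

Sheathing layers in series; stud and cavity paths in parallel between them.
R_inner = 0.012/(0.149×2.09) = 0.03853 K/W
R_stud  = 0.125/(49.2×0.15×2.09) = 0.008104 K/W
R_cav   = 0.125/(0.0468×0.85×2.09) = 1.503 K/W
1/R_core = 1/R_stud + 1/R_cav → R_core = 0.008061 K/W
R_outer = 0.011/(1.53×2.09) = 0.00344 K/W
R_total = 0.05004 K/W
Q = ΔT/R_total = 31/0.05004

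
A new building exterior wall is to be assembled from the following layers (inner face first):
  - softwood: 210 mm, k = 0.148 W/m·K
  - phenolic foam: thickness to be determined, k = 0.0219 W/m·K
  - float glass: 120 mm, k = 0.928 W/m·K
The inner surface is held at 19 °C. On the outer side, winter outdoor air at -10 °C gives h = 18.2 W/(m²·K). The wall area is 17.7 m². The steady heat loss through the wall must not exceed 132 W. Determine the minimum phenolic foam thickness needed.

Thermal resistances in series:
R_softwood = L/(kA) = 0.21/(0.148×17.7) = 0.08016 K/W
R_float glass = L/(kA) = 0.12/(0.928×17.7) = 0.007306 K/W
R_outer film = 1/(h_o·A) = 1/(18.2×17.7) = 0.003104 K/W
Sum of the known resistances R_other = 0.09057 K/W
Required total resistance R_tot = ΔT/Q_allow = 29/132 = 0.2197 K/W
R_phenolic foam = R_tot − R_other = 0.1291 K/W
L = R·k·A = 0.1291×0.0219×17.7

L ≈ 50.1 mm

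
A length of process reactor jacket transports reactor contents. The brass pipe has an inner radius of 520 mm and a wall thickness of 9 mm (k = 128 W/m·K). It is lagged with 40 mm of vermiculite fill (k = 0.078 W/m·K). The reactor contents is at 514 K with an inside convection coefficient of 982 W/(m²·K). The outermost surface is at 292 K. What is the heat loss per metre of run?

Treating each annulus and film as a series resistance:
R_inner film = 1/(h_i·2πr₁L) = 1/(982×2π×0.52×1) = 3.117×10^-4 K/W
R_brass pipe wall = ln(529/520)/(2π×128×1) = 2.134×10^-5 K/W
R_vermiculite fill = ln(569/529)/(2π×0.078×1) = 0.1487 K/W
R_total = 0.1491 K/W
Q = ΔT/R_total = 222/0.1491

q′ ≈ 1490 W/m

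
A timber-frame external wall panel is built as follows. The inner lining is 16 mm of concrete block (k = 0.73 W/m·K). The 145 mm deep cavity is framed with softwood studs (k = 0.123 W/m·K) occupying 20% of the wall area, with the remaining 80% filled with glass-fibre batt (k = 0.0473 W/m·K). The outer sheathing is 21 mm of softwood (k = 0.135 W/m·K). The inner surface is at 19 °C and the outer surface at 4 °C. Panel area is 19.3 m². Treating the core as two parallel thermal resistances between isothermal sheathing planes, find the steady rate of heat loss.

Sheathing layers in series; stud and cavity paths in parallel between them.
R_inner = 0.016/(0.73×19.3) = 0.001136 K/W
R_stud  = 0.145/(0.123×0.2×19.3) = 0.3054 K/W
R_cav   = 0.145/(0.0473×0.8×19.3) = 0.1985 K/W
1/R_core = 1/R_stud + 1/R_cav → R_core = 0.1203 K/W
R_outer = 0.021/(0.135×19.3) = 0.00806 K/W
R_total = 0.1295 K/W
Q = ΔT/R_total = 15/0.1295

Q ≈ 116 W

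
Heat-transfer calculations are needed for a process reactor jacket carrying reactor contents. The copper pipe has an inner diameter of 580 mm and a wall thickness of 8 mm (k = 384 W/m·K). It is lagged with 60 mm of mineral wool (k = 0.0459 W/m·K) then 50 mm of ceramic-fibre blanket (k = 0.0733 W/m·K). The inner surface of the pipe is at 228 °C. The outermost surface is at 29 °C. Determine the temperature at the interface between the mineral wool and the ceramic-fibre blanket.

Per-layer cylindrical resistances, series-summed:
R_copper pipe wall = ln(298/290)/(2π×384×1) = 1.128×10^-5 K/W
R_mineral wool = ln(358/298)/(2π×0.0459×1) = 0.6361 K/W
R_ceramic-fibre blanket = ln(408/358)/(2π×0.0733×1) = 0.2839 K/W
R_total = 0.9199 K/W
Q = ΔT/R_total = 199/0.9199
Q = 216 W/m
T_interface = T_inner − Q·ΣR(inner→interface) = 228 − 216×0.6361

T ≈ 90.4 °C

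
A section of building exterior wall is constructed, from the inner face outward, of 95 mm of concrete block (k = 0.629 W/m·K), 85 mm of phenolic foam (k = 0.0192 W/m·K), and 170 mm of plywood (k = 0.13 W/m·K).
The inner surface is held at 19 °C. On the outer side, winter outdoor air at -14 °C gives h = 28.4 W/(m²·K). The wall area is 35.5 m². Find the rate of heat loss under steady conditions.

Q ≈ 198 W

Series thermal resistances:
R_concrete block = L/(kA) = 0.095/(0.629×35.5) = 0.004254 K/W
R_phenolic foam = L/(kA) = 0.085/(0.0192×35.5) = 0.1247 K/W
R_plywood = L/(kA) = 0.17/(0.13×35.5) = 0.03684 K/W
R_outer film = 1/(h_o·A) = 1/(28.4×35.5) = 9.919×10^-4 K/W
R_total = 0.1668 K/W
Q = ΔT / R_total = 33 / 0.1668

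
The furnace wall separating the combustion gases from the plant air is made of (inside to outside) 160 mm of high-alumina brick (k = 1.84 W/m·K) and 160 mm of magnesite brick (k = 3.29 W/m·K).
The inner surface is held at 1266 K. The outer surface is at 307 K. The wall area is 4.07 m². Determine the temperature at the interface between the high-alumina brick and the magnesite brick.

Treating each layer as a thermal resistance in series:
R_high-alumina brick = L/(kA) = 0.16/(1.84×4.07) = 0.02137 K/W
R_magnesite brick = L/(kA) = 0.16/(3.29×4.07) = 0.01195 K/W
R_total = 0.03331 K/W;  Q = ΔT/R_total = 959/0.03331 = 28790 W
T_interface = T_inner − Q·ΣR(inner→interface) = 1266 − 28800×0.02137

T ≈ 651 K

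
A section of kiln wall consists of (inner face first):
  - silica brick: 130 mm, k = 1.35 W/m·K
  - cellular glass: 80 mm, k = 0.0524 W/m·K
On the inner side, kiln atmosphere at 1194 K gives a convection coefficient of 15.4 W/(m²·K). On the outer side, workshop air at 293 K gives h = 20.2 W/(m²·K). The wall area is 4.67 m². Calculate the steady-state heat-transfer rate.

Model the wall as resistances in series:
R_inner film = 1/(h_i·A) = 1/(15.4×4.67) = 0.0139 K/W
R_silica brick = L/(kA) = 0.13/(1.35×4.67) = 0.02062 K/W
R_cellular glass = L/(kA) = 0.08/(0.0524×4.67) = 0.3269 K/W
R_outer film = 1/(h_o·A) = 1/(20.2×4.67) = 0.0106 K/W
R_total = 0.372 K/W
Q = ΔT / R_total = 901 / 0.372

Q ≈ 2420 W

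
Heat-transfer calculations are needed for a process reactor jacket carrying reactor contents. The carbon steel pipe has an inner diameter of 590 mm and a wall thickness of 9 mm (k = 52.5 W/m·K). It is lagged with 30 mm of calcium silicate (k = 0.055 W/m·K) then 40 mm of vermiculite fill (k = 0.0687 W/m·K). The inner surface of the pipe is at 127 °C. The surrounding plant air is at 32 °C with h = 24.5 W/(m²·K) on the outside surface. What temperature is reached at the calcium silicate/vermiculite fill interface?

T ≈ 80.1 °C

Cylindrical conduction, so R = ln(r₂/r₁)/(2πkL) per layer, in series:
R_carbon steel pipe wall = ln(304/295)/(2π×52.5×1) = 9.11×10^-5 K/W
R_calcium silicate = ln(334/304)/(2π×0.055×1) = 0.2723 K/W
R_vermiculite fill = ln(374/334)/(2π×0.0687×1) = 0.262 K/W
R_outer film = 1/(h_o·2πr_oL) = 1/(24.5×2π×0.374×1) = 0.01737 K/W
R_total = 0.5518 K/W
Q = ΔT/R_total = 95/0.5518
Q = 172 W/m
T_interface = T_inner − Q·ΣR(inner→interface) = 127 − 172×0.2724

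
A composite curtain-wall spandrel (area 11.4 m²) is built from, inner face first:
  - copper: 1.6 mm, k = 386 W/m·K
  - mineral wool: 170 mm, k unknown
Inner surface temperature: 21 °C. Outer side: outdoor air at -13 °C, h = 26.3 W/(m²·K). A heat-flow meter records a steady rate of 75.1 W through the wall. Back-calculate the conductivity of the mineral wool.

k ≈ 0.0332 W/(m·K)

Using the resistance-network approach (series):
R_copper = L/(kA) = 0.0016/(386×11.4) = 3.636×10^-7 K/W
R_outer film = 1/(h_o·A) = 1/(26.3×11.4) = 0.003335 K/W
Sum of known resistances R_other = 0.003336 K/W
Total R = ΔT/Q = 34/75.1 = 0.4527 K/W
R_mineral wool = R_total − R_other = 0.4494 K/W
k = L/(R·A) = 0.17/(0.4494×11.4)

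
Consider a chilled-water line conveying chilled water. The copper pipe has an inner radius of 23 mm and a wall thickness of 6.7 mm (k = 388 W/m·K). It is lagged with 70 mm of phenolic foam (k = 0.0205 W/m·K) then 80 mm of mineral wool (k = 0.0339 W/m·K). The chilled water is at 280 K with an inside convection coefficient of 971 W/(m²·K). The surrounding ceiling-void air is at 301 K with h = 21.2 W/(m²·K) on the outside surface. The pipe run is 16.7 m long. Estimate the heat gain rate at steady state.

Q ≈ 28.7 W

Radial resistances (cylindrical: R_cond = ln(r_o/r_i)/(2πkL), R_conv = 1/(h·2πrL)):
R_inner film = 1/(h_i·2πr₁L) = 1/(971×2π×0.023×16.7) = 4.267×10^-4 K/W
R_copper pipe wall = ln(29.7/23)/(2π×388×16.7) = 6.279×10^-6 K/W
R_phenolic foam = ln(99.7/29.7)/(2π×0.0205×16.7) = 0.563 K/W
R_mineral wool = ln(179.7/99.7)/(2π×0.0339×16.7) = 0.1656 K/W
R_outer film = 1/(h_o·2πr_oL) = 1/(21.2×2π×0.1797×16.7) = 0.002502 K/W
R_total = 0.7315 K/W
Q = ΔT/R_total = 21/0.7315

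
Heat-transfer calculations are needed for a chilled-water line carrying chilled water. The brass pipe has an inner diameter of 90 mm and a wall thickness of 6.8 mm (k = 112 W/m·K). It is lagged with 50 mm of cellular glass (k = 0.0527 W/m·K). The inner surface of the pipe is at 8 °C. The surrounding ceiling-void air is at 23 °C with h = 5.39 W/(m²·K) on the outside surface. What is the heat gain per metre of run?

q′ ≈ 6.44 W/m

Per-layer cylindrical resistances, series-summed:
R_brass pipe wall = ln(51.8/45)/(2π×112×1) = 2×10^-4 K/W
R_cellular glass = ln(101.8/51.8)/(2π×0.0527×1) = 2.04 K/W
R_outer film = 1/(h_o·2πr_oL) = 1/(5.39×2π×0.1018×1) = 0.2901 K/W
R_total = 2.331 K/W
Q = ΔT/R_total = 15/2.331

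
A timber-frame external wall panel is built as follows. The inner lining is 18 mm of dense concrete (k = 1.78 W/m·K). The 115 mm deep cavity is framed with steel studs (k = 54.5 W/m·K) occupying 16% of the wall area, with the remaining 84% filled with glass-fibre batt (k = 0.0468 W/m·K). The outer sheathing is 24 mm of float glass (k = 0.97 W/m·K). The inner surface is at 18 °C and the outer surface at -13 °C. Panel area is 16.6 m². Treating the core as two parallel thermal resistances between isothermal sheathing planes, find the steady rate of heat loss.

Q ≈ 10700 W

Sheathing layers in series; stud and cavity paths in parallel between them.
R_inner = 0.018/(1.78×16.6) = 6.092×10^-4 K/W
R_stud  = 0.115/(54.5×0.16×16.6) = 7.945×10^-4 K/W
R_cav   = 0.115/(0.0468×0.84×16.6) = 0.1762 K/W
1/R_core = 1/R_stud + 1/R_cav → R_core = 7.909×10^-4 K/W
R_outer = 0.024/(0.97×16.6) = 0.00149 K/W
R_total = 0.002891 K/W
Q = ΔT/R_total = 31/0.002891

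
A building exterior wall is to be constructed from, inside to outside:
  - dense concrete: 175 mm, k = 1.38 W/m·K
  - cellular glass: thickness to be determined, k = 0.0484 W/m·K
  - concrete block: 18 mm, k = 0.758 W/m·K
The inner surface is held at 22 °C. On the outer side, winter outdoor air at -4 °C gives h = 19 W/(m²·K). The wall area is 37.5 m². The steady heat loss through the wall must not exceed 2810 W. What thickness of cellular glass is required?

Thermal resistances in series:
R_dense concrete = L/(kA) = 0.175/(1.38×37.5) = 0.003382 K/W
R_concrete block = L/(kA) = 0.018/(0.758×37.5) = 6.332×10^-4 K/W
R_outer film = 1/(h_o·A) = 1/(19×37.5) = 0.001404 K/W
Sum of the known resistances R_other = 0.005418 K/W
Required total resistance R_tot = ΔT/Q_allow = 26/2810 = 0.009253 K/W
R_cellular glass = R_tot − R_other = 0.003834 K/W
L = R·k·A = 0.003834×0.0484×37.5

L ≈ 6.96 mm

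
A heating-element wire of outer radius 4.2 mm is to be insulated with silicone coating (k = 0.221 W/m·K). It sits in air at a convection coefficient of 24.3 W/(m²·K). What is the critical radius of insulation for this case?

r_cr ≈ 9.09 mm

For a cylinder r_cr = k/h = 0.221/24.3
r_cr = 9.09 mm; since the bare radius (4.2 mm) is below r_cr, adding a thin layer of insulation will *increase* heat loss.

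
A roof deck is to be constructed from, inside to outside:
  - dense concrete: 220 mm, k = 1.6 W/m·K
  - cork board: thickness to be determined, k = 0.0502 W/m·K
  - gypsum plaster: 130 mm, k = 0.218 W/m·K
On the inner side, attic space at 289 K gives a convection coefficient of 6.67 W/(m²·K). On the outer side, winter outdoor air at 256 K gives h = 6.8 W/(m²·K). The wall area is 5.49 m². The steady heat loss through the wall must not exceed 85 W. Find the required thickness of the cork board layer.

L ≈ 55.3 mm

Thermal resistances in series:
R_inner film = 1/(h_i·A) = 1/(6.67×5.49) = 0.02731 K/W
R_dense concrete = L/(kA) = 0.22/(1.6×5.49) = 0.02505 K/W
R_gypsum plaster = L/(kA) = 0.13/(0.218×5.49) = 0.1086 K/W
R_outer film = 1/(h_o·A) = 1/(6.8×5.49) = 0.02679 K/W
Sum of the known resistances R_other = 0.1878 K/W
Required total resistance R_tot = ΔT/Q_allow = 33/85 = 0.3882 K/W
R_cork board = R_tot − R_other = 0.2005 K/W
L = R·k·A = 0.2005×0.0502×5.49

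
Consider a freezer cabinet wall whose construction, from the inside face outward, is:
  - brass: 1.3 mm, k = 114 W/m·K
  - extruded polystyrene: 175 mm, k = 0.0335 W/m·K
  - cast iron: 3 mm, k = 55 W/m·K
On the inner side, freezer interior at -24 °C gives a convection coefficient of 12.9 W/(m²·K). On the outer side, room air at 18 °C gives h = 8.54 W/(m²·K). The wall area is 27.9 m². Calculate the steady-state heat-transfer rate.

Q ≈ 216 W

Model the wall as resistances in series:
R_inner film = 1/(h_i·A) = 1/(12.9×27.9) = 0.002778 K/W
R_brass = L/(kA) = 0.0013/(114×27.9) = 4.087×10^-7 K/W
R_extruded polystyrene = L/(kA) = 0.175/(0.0335×27.9) = 0.1872 K/W
R_cast iron = L/(kA) = 0.003/(55×27.9) = 1.955×10^-6 K/W
R_outer film = 1/(h_o·A) = 1/(8.54×27.9) = 0.004197 K/W
R_total = 0.1942 K/W
Q = ΔT / R_total = 42 / 0.1942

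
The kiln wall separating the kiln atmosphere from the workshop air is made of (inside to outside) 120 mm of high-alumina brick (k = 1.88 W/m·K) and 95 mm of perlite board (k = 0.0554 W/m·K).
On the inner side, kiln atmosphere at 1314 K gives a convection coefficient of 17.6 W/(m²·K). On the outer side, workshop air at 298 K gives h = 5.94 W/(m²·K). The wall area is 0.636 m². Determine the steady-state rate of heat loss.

Thermal resistances in series:
R_inner film = 1/(h_i·A) = 1/(17.6×0.636) = 0.08934 K/W
R_high-alumina brick = L/(kA) = 0.12/(1.88×0.636) = 0.1004 K/W
R_perlite board = L/(kA) = 0.095/(0.0554×0.636) = 2.696 K/W
R_outer film = 1/(h_o·A) = 1/(5.94×0.636) = 0.2647 K/W
R_total = 3.151 K/W
Q = ΔT / R_total = 1016 / 3.151

Q ≈ 322 W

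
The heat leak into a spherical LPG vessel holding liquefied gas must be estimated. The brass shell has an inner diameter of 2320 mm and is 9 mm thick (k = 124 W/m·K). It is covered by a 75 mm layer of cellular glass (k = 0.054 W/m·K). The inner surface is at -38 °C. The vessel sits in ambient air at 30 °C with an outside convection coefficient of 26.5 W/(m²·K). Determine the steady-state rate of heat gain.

Q ≈ 872 W

Radial (spherical) resistances in series:
R_brass shell = (1/1.16 − 1/1.169)/(4π×124) = 4.259×10^-6 K/W
R_cellular glass = (1/1.169 − 1/1.244)/(4π×0.054) = 0.076 K/W
R_outer film = 1/(h·4πr_o²) = 1/(26.5×4π×1.244²) = 0.00194 K/W
R_total = 0.07795 K/W
Q = ΔT/R_total = 68/0.07795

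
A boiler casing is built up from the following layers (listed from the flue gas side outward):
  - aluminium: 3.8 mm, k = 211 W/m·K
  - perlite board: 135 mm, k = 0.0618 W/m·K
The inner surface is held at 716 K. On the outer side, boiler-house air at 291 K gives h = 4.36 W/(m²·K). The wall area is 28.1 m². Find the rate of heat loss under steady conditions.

Q ≈ 4950 W

Using the resistance-network approach (series):
R_aluminium = L/(kA) = 0.0038/(211×28.1) = 6.409×10^-7 K/W
R_perlite board = L/(kA) = 0.135/(0.0618×28.1) = 0.07774 K/W
R_outer film = 1/(h_o·A) = 1/(4.36×28.1) = 0.008162 K/W
R_total = 0.0859 K/W
Q = ΔT / R_total = 425 / 0.0859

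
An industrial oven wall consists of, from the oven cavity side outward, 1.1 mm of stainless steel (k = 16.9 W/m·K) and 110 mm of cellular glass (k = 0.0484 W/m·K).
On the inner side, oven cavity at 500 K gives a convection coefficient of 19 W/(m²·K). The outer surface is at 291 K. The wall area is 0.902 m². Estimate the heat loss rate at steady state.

Q ≈ 81.1 W

Model the wall as resistances in series:
R_inner film = 1/(h_i·A) = 1/(19×0.902) = 0.05835 K/W
R_stainless steel = L/(kA) = 0.0011/(16.9×0.902) = 7.216×10^-5 K/W
R_cellular glass = L/(kA) = 0.11/(0.0484×0.902) = 2.52 K/W
R_total = 2.578 K/W
Q = ΔT / R_total = 209 / 2.578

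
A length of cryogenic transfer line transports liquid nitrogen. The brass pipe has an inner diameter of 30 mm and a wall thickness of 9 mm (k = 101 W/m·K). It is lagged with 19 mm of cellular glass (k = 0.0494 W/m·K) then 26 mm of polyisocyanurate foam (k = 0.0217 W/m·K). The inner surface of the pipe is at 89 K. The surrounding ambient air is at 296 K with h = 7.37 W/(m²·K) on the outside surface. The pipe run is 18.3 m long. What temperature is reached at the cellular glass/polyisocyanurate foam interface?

T ≈ 158 K

Per-layer cylindrical resistances, series-summed:
R_brass pipe wall = ln(24/15)/(2π×101×18.3) = 4.047×10^-5 K/W
R_cellular glass = ln(43/24)/(2π×0.0494×18.3) = 0.1027 K/W
R_polyisocyanurate foam = ln(69/43)/(2π×0.0217×18.3) = 0.1895 K/W
R_outer film = 1/(h_o·2πr_oL) = 1/(7.37×2π×0.069×18.3) = 0.0171 K/W
R_total = 0.3093 K/W
Q = ΔT/R_total = 207/0.3093
Q = 669 W
T_interface = T_inner + Q·ΣR(inner→interface) = 89 + 669×0.1027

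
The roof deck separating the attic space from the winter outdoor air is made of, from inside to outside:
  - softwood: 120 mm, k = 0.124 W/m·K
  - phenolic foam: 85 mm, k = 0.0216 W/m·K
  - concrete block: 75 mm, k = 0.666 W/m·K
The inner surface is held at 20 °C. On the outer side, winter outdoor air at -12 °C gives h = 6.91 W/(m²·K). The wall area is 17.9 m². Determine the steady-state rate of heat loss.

Using the resistance-network approach (series):
R_softwood = L/(kA) = 0.12/(0.124×17.9) = 0.05406 K/W
R_phenolic foam = L/(kA) = 0.085/(0.0216×17.9) = 0.2198 K/W
R_concrete block = L/(kA) = 0.075/(0.666×17.9) = 0.006291 K/W
R_outer film = 1/(h_o·A) = 1/(6.91×17.9) = 0.008085 K/W
R_total = 0.2883 K/W
Q = ΔT / R_total = 32 / 0.2883

Q ≈ 111 W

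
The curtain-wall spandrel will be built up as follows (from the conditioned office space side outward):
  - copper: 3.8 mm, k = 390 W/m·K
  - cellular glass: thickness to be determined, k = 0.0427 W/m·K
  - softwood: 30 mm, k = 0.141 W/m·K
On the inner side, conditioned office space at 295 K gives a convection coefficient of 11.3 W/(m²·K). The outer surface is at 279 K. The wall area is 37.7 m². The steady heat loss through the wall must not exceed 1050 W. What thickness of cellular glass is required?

L ≈ 11.7 mm

Series thermal resistances:
R_inner film = 1/(h_i·A) = 1/(11.3×37.7) = 0.002347 K/W
R_copper = L/(kA) = 0.0038/(390×37.7) = 2.585×10^-7 K/W
R_softwood = L/(kA) = 0.03/(0.141×37.7) = 0.005644 K/W
Sum of the known resistances R_other = 0.007991 K/W
Required total resistance R_tot = ΔT/Q_allow = 16/1050 = 0.01524 K/W
R_cellular glass = R_tot − R_other = 0.007247 K/W
L = R·k·A = 0.007247×0.0427×37.7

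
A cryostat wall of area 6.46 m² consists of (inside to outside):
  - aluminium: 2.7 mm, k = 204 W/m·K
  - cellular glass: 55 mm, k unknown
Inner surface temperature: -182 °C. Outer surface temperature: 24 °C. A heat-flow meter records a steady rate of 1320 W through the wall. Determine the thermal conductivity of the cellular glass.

Thermal resistances in series:
R_aluminium = L/(kA) = 0.0027/(204×6.46) = 2.049×10^-6 K/W
Sum of known resistances R_other = 2.049×10^-6 K/W
Total R = ΔT/Q = 206/1320 = 0.1561 K/W
R_cellular glass = R_total − R_other = 0.1561 K/W
k = L/(R·A) = 0.055/(0.1561×6.46)

k ≈ 0.0546 W/(m·K)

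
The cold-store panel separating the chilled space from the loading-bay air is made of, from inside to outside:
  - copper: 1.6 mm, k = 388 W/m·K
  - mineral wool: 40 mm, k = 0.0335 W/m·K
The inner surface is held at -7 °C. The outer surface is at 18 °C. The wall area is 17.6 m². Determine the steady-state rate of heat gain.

Using the resistance-network approach (series):
R_copper = L/(kA) = 0.0016/(388×17.6) = 2.343×10^-7 K/W
R_mineral wool = L/(kA) = 0.04/(0.0335×17.6) = 0.06784 K/W
R_total = 0.06784 K/W
Q = ΔT / R_total = 25 / 0.06784

Q ≈ 368 W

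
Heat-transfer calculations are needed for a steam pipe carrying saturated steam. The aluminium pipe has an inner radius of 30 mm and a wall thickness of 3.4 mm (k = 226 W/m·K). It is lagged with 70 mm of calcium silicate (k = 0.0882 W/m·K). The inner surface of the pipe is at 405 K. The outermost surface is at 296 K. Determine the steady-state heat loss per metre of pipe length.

Cylindrical conduction, so R = ln(r₂/r₁)/(2πkL) per layer, in series:
R_aluminium pipe wall = ln(33.4/30)/(2π×226×1) = 7.56×10^-5 K/W
R_calcium silicate = ln(103.4/33.4)/(2π×0.0882×1) = 2.039 K/W
R_total = 2.039 K/W
Q = ΔT/R_total = 109/2.039

q′ ≈ 53.5 W/m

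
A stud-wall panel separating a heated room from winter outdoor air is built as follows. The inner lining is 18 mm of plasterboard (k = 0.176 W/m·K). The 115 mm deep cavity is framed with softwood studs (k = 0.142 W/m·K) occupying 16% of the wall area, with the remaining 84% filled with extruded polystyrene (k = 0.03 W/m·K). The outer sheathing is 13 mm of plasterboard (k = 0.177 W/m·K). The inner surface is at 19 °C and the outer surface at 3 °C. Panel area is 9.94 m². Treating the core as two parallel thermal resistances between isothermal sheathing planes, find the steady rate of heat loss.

Sheathing layers in series; stud and cavity paths in parallel between them.
R_inner = 0.018/(0.176×9.94) = 0.01029 K/W
R_stud  = 0.115/(0.142×0.16×9.94) = 0.5092 K/W
R_cav   = 0.115/(0.03×0.84×9.94) = 0.4591 K/W
1/R_core = 1/R_stud + 1/R_cav → R_core = 0.2414 K/W
R_outer = 0.013/(0.177×9.94) = 0.007389 K/W
R_total = 0.2591 K/W
Q = ΔT/R_total = 16/0.2591

Q ≈ 61.7 W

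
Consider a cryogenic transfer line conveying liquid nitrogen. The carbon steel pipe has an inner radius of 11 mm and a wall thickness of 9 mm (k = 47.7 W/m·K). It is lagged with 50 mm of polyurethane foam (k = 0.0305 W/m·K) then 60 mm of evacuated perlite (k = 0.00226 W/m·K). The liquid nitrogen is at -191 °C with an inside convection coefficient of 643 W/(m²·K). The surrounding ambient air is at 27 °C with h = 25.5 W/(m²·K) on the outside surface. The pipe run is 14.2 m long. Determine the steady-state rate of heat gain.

Q ≈ 61.7 W

For a radial system each layer contributes R = ln(r_out/r_in)/(2πkL); films add R = 1/(hA).
R_inner film = 1/(h_i·2πr₁L) = 1/(643×2π×0.011×14.2) = 0.001585 K/W
R_carbon steel pipe wall = ln(20/11)/(2π×47.7×14.2) = 1.405×10^-4 K/W
R_polyurethane foam = ln(70/20)/(2π×0.0305×14.2) = 0.4604 K/W
R_evacuated perlite = ln(130/70)/(2π×0.00226×14.2) = 3.07 K/W
R_outer film = 1/(h_o·2πr_oL) = 1/(25.5×2π×0.13×14.2) = 0.003381 K/W
R_total = 3.535 K/W
Q = ΔT/R_total = 218/3.535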